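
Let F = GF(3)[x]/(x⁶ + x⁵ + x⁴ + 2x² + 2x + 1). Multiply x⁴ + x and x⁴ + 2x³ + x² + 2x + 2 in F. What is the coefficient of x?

Multiply in GF(3)[x]: (x⁴ + x)·(x⁴ + 2x³ + x² + 2x + 2) = x⁸ + 2x⁷ + x⁶ + x⁴ + x³ + 2x² + 2x.
Reduce using x⁶ ≡ 2x⁵ + 2x⁴ + x² + x + 2 (mod x⁶ + x⁵ + x⁴ + 2x² + 2x + 1).
Reduced: x² + 1.

0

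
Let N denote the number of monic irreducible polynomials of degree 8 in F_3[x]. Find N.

The number of monic irreducibles of degree 8 over GF(3) is (1/8)·Σ_{d∣8} μ(8/d) 3^d.
Divisors of 8: 1, 2, 4, 8; μ(8/d) for each: 0, 0, -1, 1.
Σ = − 3^4 + 3^8 = 6480.
N = 6480/8 = 810.

810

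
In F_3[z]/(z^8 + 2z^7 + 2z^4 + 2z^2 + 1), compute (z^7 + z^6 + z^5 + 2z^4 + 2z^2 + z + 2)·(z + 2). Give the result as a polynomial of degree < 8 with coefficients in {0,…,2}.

z^7 + z^5 + 2z^4 + 2z^3 + z

Multiply in F_3[z]: (z^7 + z^6 + z^5 + 2z^4 + 2z^2 + z + 2)·(z + 2) = z^8 + z^5 + z^4 + 2z^3 + 2z^2 + z + 1.
Reduce using z^8 ≡ z^7 + z^4 + z^2 + 2 (mod z^8 + 2z^7 + 2z^4 + 2z^2 + 1).
Reduced: z^7 + z^5 + 2z^4 + 2z^3 + z.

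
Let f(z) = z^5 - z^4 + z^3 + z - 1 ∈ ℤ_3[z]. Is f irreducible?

Check for roots in ℤ_3: f(0) = 2; f(1) = 1; f(2) = 1.
No roots, so no linear factors.
Monic irreducibles of degree 2 over GF(3): z^2 + 1, z^2 + z - 1, z^2 - z - 1.
None of them divide f (all give nonzero remainder).
No irreducible factor of degree ≤ 2 exists, so f is irreducible over GF(3).

Yes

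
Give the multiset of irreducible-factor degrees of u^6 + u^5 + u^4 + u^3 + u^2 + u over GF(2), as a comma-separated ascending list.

Write g(u) = u^6 + u^5 + u^4 + u^3 + u^2 + u.
Roots in GF(2): g(0) = 0 → root; g(1) = 0 → root.
Linear factors from roots: (u), (u + 1).
Complete factorization: g(u) = (u)·(u + 1)·(u^2 + u + 1)^2.
Factor degrees with multiplicity: 1 + 1 + 2 + 2 = 6.

1, 1, 2, 2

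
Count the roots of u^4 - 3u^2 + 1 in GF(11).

Write g(u) = u^4 - 3u^2 + 1.
Evaluate at each of the 11 elements of GF(11):
g(0) = 1; g(1) = 10; g(2) = 5; g(3) = 0 → root; g(4) = 0 → root; g(5) = 1; g(6) = 1; g(7) = 0 → root; g(8) = 0 → root; g(9) = 5; g(10) = 10.
Roots: {3, 4, 7, 8}.

4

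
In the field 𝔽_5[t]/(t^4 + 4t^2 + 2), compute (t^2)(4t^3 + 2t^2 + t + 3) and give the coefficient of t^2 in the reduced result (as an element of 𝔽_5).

Multiply in 𝔽_5[t]: (t^2)·(4t^3 + 2t^2 + t + 3) = 4t^5 + 2t^4 + t^3 + 3t^2.
Reduce using t^4 ≡ t^2 + 3 (mod t^4 + 4t^2 + 2).
Reduced: 2t + 1.

0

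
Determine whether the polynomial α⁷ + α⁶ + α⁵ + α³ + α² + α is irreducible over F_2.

No

Write P(α) = α⁷ + α⁶ + α⁵ + α³ + α² + α.
Check for roots in F_2: P(0) = 0 → root; P(1) = 0 → root.
P(0) = 0, so (α) divides P(α); P is reducible.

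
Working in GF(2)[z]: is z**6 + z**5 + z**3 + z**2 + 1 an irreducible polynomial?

Yes

Write P(z) = z**6 + z**5 + z**3 + z**2 + 1.
Check for roots in GF(2): P(0) = 1; P(1) = 1.
No roots, so no linear factors.
Monic irreducibles of degree 2 over GF(2): z**2 + z + 1.
None of them divide P (all give nonzero remainder).
Monic irreducibles of degree 3 over GF(2): z**3 + z + 1, z**3 + z**2 + 1.
None of them divide P (all give nonzero remainder).
No irreducible factor of degree ≤ 3 exists, so P is irreducible over GF(2).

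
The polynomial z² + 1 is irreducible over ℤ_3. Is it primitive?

No

Write f(z) = z² + 1.
|GF(3^2)^×| = 3^2 − 1 = 8. Prime factorization: 8 = 2^3.
f is primitive ⇔ z has order 8 in GF(3)[z]/(f), i.e. z^(8/q) ≠ 1 for each prime q | 8.
z^(4) mod f = 1
Since z^(4) = 1, the order of z divides 4 < 8; not primitive.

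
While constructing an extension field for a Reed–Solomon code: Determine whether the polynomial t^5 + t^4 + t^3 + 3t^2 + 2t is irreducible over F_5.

No

Write h(t) = t^5 + t^4 + t^3 + 3t^2 + 2t.
Check for roots in F_5: h(0) = 0 → root; h(1) = 3; h(2) = 2; h(3) = 4; h(4) = 0 → root.
h(0) = 0, so (t) divides h(t); h is reducible.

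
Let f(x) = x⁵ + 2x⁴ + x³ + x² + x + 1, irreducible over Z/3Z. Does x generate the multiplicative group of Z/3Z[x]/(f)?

Yes

|GF(3^5)^×| = 3^5 − 1 = 242. Prime factorization: 242 = 2·11^2.
f is primitive ⇔ x has order 242 in GF(3)[x]/(f), i.e. x^(242/q) ≠ 1 for each prime q | 242.
x^(121) mod f = 2.
x^(22) mod f = 2x⁴ + x³ + 2.
None equal 1, so x has full order 242; f is primitive.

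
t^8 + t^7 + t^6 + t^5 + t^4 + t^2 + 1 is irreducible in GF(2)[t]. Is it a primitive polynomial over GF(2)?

Yes

Write f(t) = t^8 + t^7 + t^6 + t^5 + t^4 + t^2 + 1.
|GF(2^8)^×| = 2^8 − 1 = 255. Prime factorization: 255 = 3·5·17.
f is primitive ⇔ t has order 255 in GF(2)[t]/(f), i.e. t^(255/q) ≠ 1 for each prime q | 255.
t^(85) mod f = t^6 + t^4 + t^3 + t^2 + 1.
t^(51) mod f = t^6 + t^5 + t^4 + t^3 + t.
t^(15) mod f = t^4 + t^2.
None equal 1, so t has full order 255; f is primitive.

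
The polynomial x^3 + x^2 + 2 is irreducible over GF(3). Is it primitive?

No

Write f(x) = x^3 + x^2 + 2.
|GF(3^3)^×| = 3^3 − 1 = 26. Prime factorization: 26 = 2·13.
f is primitive ⇔ x has order 26 in GF(3)[x]/(f), i.e. x^(26/q) ≠ 1 for each prime q | 26.
x^(13) mod f = 1
x^(2) mod f = x^2.
Since x^(13) = 1, the order of x divides 13 < 26; not primitive.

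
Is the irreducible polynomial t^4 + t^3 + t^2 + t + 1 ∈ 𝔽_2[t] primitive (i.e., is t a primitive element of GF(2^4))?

No

Write f(t) = t^4 + t^3 + t^2 + t + 1.
|GF(2^4)^×| = 2^4 − 1 = 15. Prime factorization: 15 = 3·5.
f is primitive ⇔ t has order 15 in GF(2)[t]/(f), i.e. t^(15/q) ≠ 1 for each prime q | 15.
t^(5) mod f = 1
t^(3) mod f = t^3.
Since t^(5) = 1, the order of t divides 5 < 15; not primitive.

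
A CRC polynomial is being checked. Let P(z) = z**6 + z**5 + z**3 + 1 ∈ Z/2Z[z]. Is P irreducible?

No

Check for roots in Z/2Z: P(0) = 1; P(1) = 0 → root.
P(1) = 0, so (z − 1) divides P(z); P is reducible.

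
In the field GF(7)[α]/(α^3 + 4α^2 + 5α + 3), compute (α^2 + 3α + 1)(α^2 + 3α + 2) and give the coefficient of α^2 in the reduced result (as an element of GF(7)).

6

Multiply in GF(7)[α]: (α^2 + 3α + 1)·(α^2 + 3α + 2) = α^4 + 6α^3 + 5α^2 + 2α + 2.
Reduce using α^3 ≡ 3α^2 + 2α + 4 (mod α^3 + 4α^2 + 5α + 3).
Reduced: 6α^2 + 3α + 3.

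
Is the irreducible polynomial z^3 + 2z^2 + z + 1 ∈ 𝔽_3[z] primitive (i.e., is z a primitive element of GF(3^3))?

Yes

Write f(z) = z^3 + 2z^2 + z + 1.
|GF(3^3)^×| = 3^3 − 1 = 26. Prime factorization: 26 = 2·13.
f is primitive ⇔ z has order 26 in GF(3)[z]/(f), i.e. z^(26/q) ≠ 1 for each prime q | 26.
z^(13) mod f = 2.
z^(2) mod f = z^2.
None equal 1, so z has full order 26; f is primitive.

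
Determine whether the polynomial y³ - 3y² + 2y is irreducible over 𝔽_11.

Write P(y) = y³ - 3y² + 2y.
Check each element of 𝔽_11 for a root: P(0)=0, P(1)=0, P(2)=0, P(3)=6, P(4)=2, P(5)=5, P(6)=10, P(7)=1, P(8)=6, P(9)=9, P(10)=5.
P(0) = 0, so (y) divides P(y); P is reducible.

No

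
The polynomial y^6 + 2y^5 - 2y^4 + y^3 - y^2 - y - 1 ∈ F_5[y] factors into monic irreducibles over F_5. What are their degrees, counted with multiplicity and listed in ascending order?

Write f(y) = y^6 + 2y^5 - 2y^4 + y^3 - y^2 - y - 1.
Roots in F_5: f(0) = 4; f(1) = 4; f(2) = 2; f(3) = 2; f(4) = 0 → root.
Linear factors from roots: (y + 1).
Complete factorization: f(y) = (y + 1)·(y^2 + 2)·(y^3 + y^2 + 2).
Factor degrees with multiplicity: 1 + 2 + 3 = 6.

1, 2, 3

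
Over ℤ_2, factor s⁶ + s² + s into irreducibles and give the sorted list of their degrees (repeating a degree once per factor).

Write f(s) = s⁶ + s² + s.
Roots in ℤ_2: f(0) = 0 → root; f(1) = 1.
Linear factors from roots: (s).
Complete factorization: f(s) = (s)·(s² + s + 1)·(s³ + s² + 1).
Factor degrees with multiplicity: 1 + 2 + 3 = 6.

1, 2, 3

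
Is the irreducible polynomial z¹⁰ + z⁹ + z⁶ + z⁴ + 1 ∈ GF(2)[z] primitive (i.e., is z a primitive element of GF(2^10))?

No

Write f(z) = z¹⁰ + z⁹ + z⁶ + z⁴ + 1.
|GF(2^10)^×| = 2^10 − 1 = 1023. Prime factorization: 1023 = 3·11·31.
f is primitive ⇔ z has order 1023 in GF(2)[z]/(f), i.e. z^(1023/q) ≠ 1 for each prime q | 1023.
z^(341) mod f = 1
z^(93) mod f = z⁸ + z⁶ + z⁵ + z³ + z² + z.
z^(33) mod f = z⁸ + z⁷ + z⁶ + z⁴ + 1.
Since z^(341) = 1, the order of z divides 341 < 1023; not primitive.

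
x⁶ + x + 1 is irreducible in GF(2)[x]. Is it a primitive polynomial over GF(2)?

Write f(x) = x⁶ + x + 1.
|GF(2^6)^×| = 2^6 − 1 = 63. Prime factorization: 63 = 3^2·7.
f is primitive ⇔ x has order 63 in GF(2)[x]/(f), i.e. x^(63/q) ≠ 1 for each prime q | 63.
x^(21) mod f = x⁵ + x⁴ + x³ + x + 1.
x^(9) mod f = x⁴ + x³.
None equal 1, so x has full order 63; f is primitive.

Yes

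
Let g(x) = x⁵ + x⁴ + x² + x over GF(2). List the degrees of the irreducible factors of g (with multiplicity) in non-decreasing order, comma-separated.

Roots in GF(2): g(0) = 0 → root; g(1) = 0 → root.
Linear factors from roots: (x), (x + 1).
Complete factorization: g(x) = (x)·(x + 1)^2·(x² + x + 1).
Factor degrees with multiplicity: 1 + 1 + 1 + 2 = 5.

1, 1, 1, 2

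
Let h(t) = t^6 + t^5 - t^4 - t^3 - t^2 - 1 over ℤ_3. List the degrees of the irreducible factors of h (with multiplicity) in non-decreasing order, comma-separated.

6

Roots in ℤ_3: h(0) = 2; h(1) = 1; h(2) = 1.
Complete factorization: h(t) = (t^6 + t^5 - t^4 - t^3 - t^2 - 1).
Factor degrees with multiplicity: 6 = 6.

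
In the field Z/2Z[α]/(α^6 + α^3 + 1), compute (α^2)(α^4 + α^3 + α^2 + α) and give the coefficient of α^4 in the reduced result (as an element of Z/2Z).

Multiply in Z/2Z[α]: (α^2)·(α^4 + α^3 + α^2 + α) = α^6 + α^5 + α^4 + α^3.
Reduce using α^6 ≡ α^3 + 1 (mod α^6 + α^3 + 1).
Reduced: α^5 + α^4 + 1.

1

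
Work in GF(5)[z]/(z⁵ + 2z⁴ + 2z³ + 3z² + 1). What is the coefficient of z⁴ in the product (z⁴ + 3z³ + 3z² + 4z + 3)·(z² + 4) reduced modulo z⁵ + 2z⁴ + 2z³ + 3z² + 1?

Multiply in GF(5)[z]: (z⁴ + 3z³ + 3z² + 4z + 3)·(z² + 4) = z⁶ + 3z⁵ + 2z⁴ + z³ + z + 2.
Reduce using z⁵ ≡ 3z⁴ + 3z³ + 2z² + 4 (mod z⁵ + 2z⁴ + 2z³ + 3z² + 1).
Reduced: 3z⁴ + z³ + 2z² + 1.

3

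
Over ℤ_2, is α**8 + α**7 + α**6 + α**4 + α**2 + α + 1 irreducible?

Write g(α) = α**8 + α**7 + α**6 + α**4 + α**2 + α + 1.
Check for roots in ℤ_2: g(0) = 1; g(1) = 1.
No roots, so no linear factors.
Monic irreducibles of degree 2 over GF(2): α**2 + α + 1.
None of them divide g (all give nonzero remainder).
Monic irreducibles of degree 3 over GF(2): α**3 + α + 1, α**3 + α**2 + 1.
None of them divide g (all give nonzero remainder).
Monic irreducibles of degree 4 over GF(2): α**4 + α + 1, α**4 + α**3 + 1, α**4 + α**3 + α**2 + α + 1.
None of them divide g (all give nonzero remainder).
No irreducible factor of degree ≤ 4 exists, so g is irreducible over GF(2).

Yes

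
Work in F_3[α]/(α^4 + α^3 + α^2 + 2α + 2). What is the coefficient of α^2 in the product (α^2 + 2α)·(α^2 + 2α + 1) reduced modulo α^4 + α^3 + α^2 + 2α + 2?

1

Multiply in F_3[α]: (α^2 + 2α)·(α^2 + 2α + 1) = α^4 + α^3 + 2α^2 + 2α.
Reduce using α^4 ≡ 2α^3 + 2α^2 + α + 1 (mod α^4 + α^3 + α^2 + 2α + 2).
Reduced: α^2 + 1.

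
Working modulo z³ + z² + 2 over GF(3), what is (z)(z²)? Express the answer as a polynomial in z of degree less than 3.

Multiply in GF(3)[z]: (z)·(z²) = z³.
Reduce using z³ ≡ 2z² + 1 (mod z³ + z² + 2).
Reduced: 2z² + 1.

2z^2 + 1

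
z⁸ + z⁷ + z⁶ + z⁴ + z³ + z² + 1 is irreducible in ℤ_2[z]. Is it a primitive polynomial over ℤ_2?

No

Write f(z) = z⁸ + z⁷ + z⁶ + z⁴ + z³ + z² + 1.
|GF(2^8)^×| = 2^8 − 1 = 255. Prime factorization: 255 = 3·5·17.
f is primitive ⇔ z has order 255 in GF(2)[z]/(f), i.e. z^(255/q) ≠ 1 for each prime q | 255.
z^(85) mod f = 1
z^(51) mod f = z⁶ + z³.
z^(15) mod f = z⁷ + z⁶ + z⁴ + z³ + z² + z.
Since z^(85) = 1, the order of z divides 85 < 255; not primitive.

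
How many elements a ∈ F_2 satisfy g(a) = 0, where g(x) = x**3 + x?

Evaluate at each of the 2 elements of F_2:
g(0) = 0 → root; g(1) = 0 → root.
Roots: {0, 1}.

2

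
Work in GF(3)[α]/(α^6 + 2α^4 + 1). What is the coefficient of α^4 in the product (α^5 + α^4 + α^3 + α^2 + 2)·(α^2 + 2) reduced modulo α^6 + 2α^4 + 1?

1

Multiply in GF(3)[α]: (α^5 + α^4 + α^3 + α^2 + 2)·(α^2 + 2) = α^7 + α^6 + 2α^3 + α^2 + 1.
Reduce using α^6 ≡ α^4 + 2 (mod α^6 + 2α^4 + 1).
Reduced: α^5 + α^4 + 2α^3 + α^2 + 2α.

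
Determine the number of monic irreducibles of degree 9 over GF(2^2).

By the necklace-counting formula, N_4(9) = (1/9) Σ_{d|9} μ(9/d)·4^d.
Divisors of 9: 1, 3, 9; μ(9/d) for each: 0, -1, 1.
Σ = − 4^3 + 4^9 = 262080.
N = 262080/9 = 29120.

29120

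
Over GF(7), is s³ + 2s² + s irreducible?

No

Write m(s) = s³ + 2s² + s.
Check for roots in GF(7): m(0) = 0 → root; m(1) = 4; m(2) = 4; m(3) = 6; m(4) = 2; m(5) = 5; m(6) = 0 → root.
m(0) = 0, so (s) divides m(s); m is reducible.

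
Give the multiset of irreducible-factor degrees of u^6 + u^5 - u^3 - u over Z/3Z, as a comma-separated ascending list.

1, 1, 2, 2

Write g(u) = u^6 + u^5 - u^3 - u.
Roots in Z/3Z: g(0) = 0 → root; g(1) = 0 → root; g(2) = 2.
Linear factors from roots: (u), (u - 1).
Complete factorization: g(u) = (u)·(u - 1)·(u^2 + u - 1)^2.
Factor degrees with multiplicity: 1 + 1 + 2 + 2 = 6.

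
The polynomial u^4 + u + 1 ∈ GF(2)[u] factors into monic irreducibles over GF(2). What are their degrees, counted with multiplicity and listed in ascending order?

4

Write f(u) = u^4 + u + 1.
Roots in GF(2): f(0) = 1; f(1) = 1.
Complete factorization: f(u) = (u^4 + u + 1).
Factor degrees with multiplicity: 4 = 4.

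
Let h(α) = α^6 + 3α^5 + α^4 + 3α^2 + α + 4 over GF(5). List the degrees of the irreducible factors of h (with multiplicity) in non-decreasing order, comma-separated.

1, 1, 2, 2

Roots in GF(5): h(0) = 4; h(1) = 3; h(2) = 4; h(3) = 3; h(4) = 0 → root.
Linear factors from roots: (α + 1).
Complete factorization: h(α) = (α + 1)^2·(α^2 + 2α + 4)·(α^2 + 4α + 1).
Factor degrees with multiplicity: 1 + 1 + 2 + 2 = 6.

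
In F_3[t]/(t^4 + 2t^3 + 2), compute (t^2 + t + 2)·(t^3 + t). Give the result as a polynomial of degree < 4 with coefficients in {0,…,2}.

2t^3 + t^2 + 2

Multiply in F_3[t]: (t^2 + t + 2)·(t^3 + t) = t^5 + t^4 + t^2 + 2t.
Reduce using t^4 ≡ t^3 + 1 (mod t^4 + 2t^3 + 2).
Reduced: 2t^3 + t^2 + 2.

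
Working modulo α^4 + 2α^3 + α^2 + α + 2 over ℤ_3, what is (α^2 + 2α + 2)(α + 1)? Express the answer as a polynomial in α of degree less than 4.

α^3 + α + 2

Multiply in ℤ_3[α]: (α^2 + 2α + 2)·(α + 1) = α^3 + α + 2.
Reduced: α^3 + α + 2.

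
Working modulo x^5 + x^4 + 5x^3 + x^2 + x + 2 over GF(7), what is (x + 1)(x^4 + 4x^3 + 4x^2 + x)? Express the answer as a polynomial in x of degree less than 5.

Multiply in GF(7)[x]: (x + 1)·(x^4 + 4x^3 + 4x^2 + x) = x^5 + 5x^4 + x^3 + 5x^2 + x.
Reduce using x^5 ≡ 6x^4 + 2x^3 + 6x^2 + 6x + 5 (mod x^5 + x^4 + 5x^3 + x^2 + x + 2).
Reduced: 4x^4 + 3x^3 + 4x^2 + 5.

4x^4 + 3x^3 + 4x^2 + 5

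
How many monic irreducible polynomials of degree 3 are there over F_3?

8

The number of monic irreducibles of degree 3 over GF(3) is (1/3)·Σ_{d∣3} μ(3/d) 3^d.
Divisors of 3: 1, 3; μ(3/d) for each: -1, 1.
Σ = − 3^1 + 3^3 = 24.
N = 24/3 = 8.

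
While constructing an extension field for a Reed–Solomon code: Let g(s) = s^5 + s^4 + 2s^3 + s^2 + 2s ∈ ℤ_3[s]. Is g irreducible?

Check for roots in ℤ_3: g(0) = 0 → root; g(1) = 1; g(2) = 0 → root.
g(0) = 0, so (s) divides g(s); g is reducible.

No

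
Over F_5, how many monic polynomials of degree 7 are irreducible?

The number of monic irreducibles of degree 7 over GF(5) is (1/7)·Σ_{d∣7} μ(7/d) 5^d.
Divisors of 7: 1, 7; μ(7/d) for each: -1, 1.
Σ = − 5^1 + 5^7 = 78120.
N = 78120/7 = 11160.

11160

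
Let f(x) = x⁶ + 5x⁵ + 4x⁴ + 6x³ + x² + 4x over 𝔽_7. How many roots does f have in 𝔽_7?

3

Evaluate at each of the 7 elements of 𝔽_7:
f(0) = 0 → root; f(1) = 0 → root; f(2) = 5; f(3) = 1; f(4) = 2; f(5) = 0 → root; f(6) = 5.
Roots: {0, 1, 5}.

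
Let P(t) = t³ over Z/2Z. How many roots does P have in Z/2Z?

Evaluate at each of the 2 elements of Z/2Z:
P(0) = 0 → root; P(1) = 1.
Roots: {0}.

1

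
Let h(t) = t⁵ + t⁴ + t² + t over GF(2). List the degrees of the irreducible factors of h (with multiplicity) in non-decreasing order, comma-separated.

Roots in GF(2): h(0) = 0 → root; h(1) = 0 → root.
Linear factors from roots: (t), (t + 1).
Complete factorization: h(t) = (t)·(t + 1)^2·(t² + t + 1).
Factor degrees with multiplicity: 1 + 1 + 1 + 2 = 5.

1, 1, 1, 2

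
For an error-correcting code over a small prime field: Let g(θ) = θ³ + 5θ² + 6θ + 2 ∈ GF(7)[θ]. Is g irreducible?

Check for roots in GF(7): g(0) = 2; g(1) = 0 → root; g(2) = 0 → root; g(3) = 1; g(4) = 2; g(5) = 2; g(6) = 0 → root.
g(1) = 0, so (θ − 1) divides g(θ); g is reducible.

No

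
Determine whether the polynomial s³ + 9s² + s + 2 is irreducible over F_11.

Write P(s) = s³ + 9s² + s + 2.
Check each element of F_11 for a root: P(0)=2, P(1)=2, P(2)=4, P(3)=3, P(4)=5, P(5)=5, P(6)=9, P(7)=1, P(8)=9, P(9)=6, P(10)=9.
No roots. A degree-3 polynomial over a field with no linear factor is irreducible.

Yes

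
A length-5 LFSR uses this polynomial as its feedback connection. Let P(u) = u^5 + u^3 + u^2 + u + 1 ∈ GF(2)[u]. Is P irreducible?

Check for roots in GF(2): P(0) = 1; P(1) = 1.
No roots, so no linear factors.
Monic irreducibles of degree 2 over GF(2): u^2 + u + 1.
None of them divide P (all give nonzero remainder).
No irreducible factor of degree ≤ 2 exists, so P is irreducible over GF(2).

Yes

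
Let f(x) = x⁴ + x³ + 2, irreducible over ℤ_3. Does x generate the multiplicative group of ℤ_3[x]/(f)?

Yes

|GF(3^4)^×| = 3^4 − 1 = 80. Prime factorization: 80 = 2^4·5.
f is primitive ⇔ x has order 80 in GF(3)[x]/(f), i.e. x^(80/q) ≠ 1 for each prime q | 80.
x^(40) mod f = 2.
x^(16) mod f = 2x² + 2x + 2.
None equal 1, so x has full order 80; f is primitive.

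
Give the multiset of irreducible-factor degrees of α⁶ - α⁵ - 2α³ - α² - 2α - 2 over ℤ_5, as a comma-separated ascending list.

Write f(α) = α⁶ - α⁵ - 2α³ - α² - 2α - 2.
Roots in ℤ_5: f(0) = 3; f(1) = 3; f(2) = 1; f(3) = 0 → root; f(4) = 3.
Linear factors from roots: (α + 2).
Complete factorization: f(α) = (α + 2)·(α² - α + 2)·(α³ - 2α² + 2α + 2).
Factor degrees with multiplicity: 1 + 2 + 3 = 6.

1, 2, 3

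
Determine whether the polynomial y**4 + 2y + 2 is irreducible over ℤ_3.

Write P(y) = y**4 + 2y + 2.
Check for roots in ℤ_3: P(0) = 2; P(1) = 2; P(2) = 1.
No roots, so no linear factors.
Monic irreducibles of degree 2 over GF(3): y**2 + 1, y**2 + y + 2, y**2 + 2y + 2.
None of them divide P (all give nonzero remainder).
No irreducible factor of degree ≤ 2 exists, so P is irreducible over GF(3).

Yes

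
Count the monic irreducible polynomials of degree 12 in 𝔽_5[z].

20343700

By the necklace-counting formula, N_5(12) = (1/12) Σ_{d|12} μ(12/d)·5^d.
Divisors of 12: 1, 2, 3, 4, 6, 12; μ(12/d) for each: 0, 1, 0, -1, -1, 1.
Σ = 5^2 − 5^4 − 5^6 + 5^12 = 244124400.
N = 244124400/12 = 20343700.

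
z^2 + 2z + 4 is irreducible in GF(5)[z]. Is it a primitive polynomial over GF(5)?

Write f(z) = z^2 + 2z + 4.
|GF(5^2)^×| = 5^2 − 1 = 24. Prime factorization: 24 = 2^3·3.
f is primitive ⇔ z has order 24 in GF(5)[z]/(f), i.e. z^(24/q) ≠ 1 for each prime q | 24.
z^(12) mod f = 1
z^(8) mod f = 2z + 4.
Since z^(12) = 1, the order of z divides 12 < 24; not primitive.

No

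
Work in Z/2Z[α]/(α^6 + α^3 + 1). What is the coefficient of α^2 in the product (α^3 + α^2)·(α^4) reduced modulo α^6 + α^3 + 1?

0

Multiply in Z/2Z[α]: (α^3 + α^2)·(α^4) = α^7 + α^6.
Reduce using α^6 ≡ α^3 + 1 (mod α^6 + α^3 + 1).
Reduced: α^4 + α^3 + α + 1.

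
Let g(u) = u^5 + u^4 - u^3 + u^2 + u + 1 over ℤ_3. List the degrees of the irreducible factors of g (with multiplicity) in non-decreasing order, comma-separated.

Roots in ℤ_3: g(0) = 1; g(1) = 1; g(2) = 2.
Complete factorization: g(u) = (u^5 + u^4 - u^3 + u^2 + u + 1).
Factor degrees with multiplicity: 5 = 5.

5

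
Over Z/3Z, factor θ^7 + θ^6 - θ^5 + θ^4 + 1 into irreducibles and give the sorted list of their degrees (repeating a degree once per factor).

1, 1, 1, 2, 2

Write g(θ) = θ^7 + θ^6 - θ^5 + θ^4 + 1.
Roots in Z/3Z: g(0) = 1; g(1) = 0 → root; g(2) = 0 → root.
Linear factors from roots: (θ - 1), (θ + 1).
Complete factorization: g(θ) = (θ + 1)·(θ - 1)^2·(θ^2 + θ - 1)^2.
Factor degrees with multiplicity: 1 + 1 + 1 + 2 + 2 = 7.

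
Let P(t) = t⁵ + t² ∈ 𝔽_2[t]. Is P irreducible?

No

Check for roots in 𝔽_2: P(0) = 0 → root; P(1) = 0 → root.
P(0) = 0, so (t) divides P(t); P is reducible.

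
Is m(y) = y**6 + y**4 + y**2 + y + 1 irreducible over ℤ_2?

Check for roots in ℤ_2: m(0) = 1; m(1) = 1.
No roots, so no linear factors.
Monic irreducibles of degree 2 over GF(2): y**2 + y + 1.
None of them divide m (all give nonzero remainder).
Monic irreducibles of degree 3 over GF(2): y**3 + y + 1, y**3 + y**2 + 1.
None of them divide m (all give nonzero remainder).
No irreducible factor of degree ≤ 3 exists, so m is irreducible over GF(2).

Yes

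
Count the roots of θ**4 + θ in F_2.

Write h(θ) = θ**4 + θ.
Evaluate at each of the 2 elements of F_2:
h(0) = 0 → root; h(1) = 0 → root.
Roots: {0, 1}.

2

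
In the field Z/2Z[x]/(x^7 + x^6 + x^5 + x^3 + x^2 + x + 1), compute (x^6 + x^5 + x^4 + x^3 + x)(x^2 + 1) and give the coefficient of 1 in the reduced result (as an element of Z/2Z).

Multiply in Z/2Z[x]: (x^6 + x^5 + x^4 + x^3 + x)·(x^2 + 1) = x^8 + x^7 + x^4 + x.
Reduce using x^7 ≡ x^6 + x^5 + x^3 + x^2 + x + 1 (mod x^7 + x^6 + x^5 + x^3 + x^2 + x + 1).
Reduced: x^6 + x^3 + x^2.

0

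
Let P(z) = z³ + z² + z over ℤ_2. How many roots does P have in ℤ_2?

1

Evaluate at each of the 2 elements of ℤ_2:
P(0) = 0 → root; P(1) = 1.
Roots: {0}.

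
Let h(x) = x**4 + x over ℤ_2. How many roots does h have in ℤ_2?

2

Evaluate at each of the 2 elements of ℤ_2:
h(0) = 0 → root; h(1) = 0 → root.
Roots: {0, 1}.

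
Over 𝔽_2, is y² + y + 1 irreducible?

Write f(y) = y² + y + 1.
Check for roots in 𝔽_2: f(0) = 1; f(1) = 1.
No roots. A degree-2 polynomial over a field with no linear factor is irreducible.

Yes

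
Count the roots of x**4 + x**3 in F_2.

Write h(x) = x**4 + x**3.
Evaluate at each of the 2 elements of F_2:
h(0) = 0 → root; h(1) = 0 → root.
Roots: {0, 1}.

2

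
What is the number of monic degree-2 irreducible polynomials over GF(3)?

x^(3^2) − x is the product of all monic irreducibles of degree dividing 2; Möbius inversion gives N = (1/2) Σ μ(2/d)·3^d.
Divisors of 2: 1, 2; μ(2/d) for each: -1, 1.
Σ = − 3^1 + 3^2 = 6.
N = 6/2 = 3.

3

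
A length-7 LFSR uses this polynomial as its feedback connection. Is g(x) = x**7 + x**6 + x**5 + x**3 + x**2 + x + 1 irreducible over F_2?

Yes

Check for roots in F_2: g(0) = 1; g(1) = 1.
No roots, so no linear factors.
Monic irreducibles of degree 2 over GF(2): x**2 + x + 1.
None of them divide g (all give nonzero remainder).
Monic irreducibles of degree 3 over GF(2): x**3 + x + 1, x**3 + x**2 + 1.
None of them divide g (all give nonzero remainder).
No irreducible factor of degree ≤ 3 exists, so g is irreducible over GF(2).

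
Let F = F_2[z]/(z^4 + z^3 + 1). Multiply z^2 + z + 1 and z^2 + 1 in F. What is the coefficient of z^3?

0

Multiply in F_2[z]: (z^2 + z + 1)·(z^2 + 1) = z^4 + z^3 + z + 1.
Reduce using z^4 ≡ z^3 + 1 (mod z^4 + z^3 + 1).
Reduced: z.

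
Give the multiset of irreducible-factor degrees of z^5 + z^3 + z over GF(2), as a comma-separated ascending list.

Write g(z) = z^5 + z^3 + z.
Roots in GF(2): g(0) = 0 → root; g(1) = 1.
Linear factors from roots: (z).
Complete factorization: g(z) = (z)·(z^2 + z + 1)^2.
Factor degrees with multiplicity: 1 + 2 + 2 = 5.

1, 2, 2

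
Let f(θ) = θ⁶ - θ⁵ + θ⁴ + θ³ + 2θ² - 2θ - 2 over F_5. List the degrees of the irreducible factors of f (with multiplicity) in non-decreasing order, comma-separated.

Roots in F_5: f(0) = 3; f(1) = 0 → root; f(2) = 3; f(3) = 4; f(4) = 4.
Linear factors from roots: (θ - 1).
Complete factorization: f(θ) = (θ - 1)^2·(θ² + 2θ - 2)·(θ² - θ + 1).
Factor degrees with multiplicity: 1 + 1 + 2 + 2 = 6.

1, 1, 2, 2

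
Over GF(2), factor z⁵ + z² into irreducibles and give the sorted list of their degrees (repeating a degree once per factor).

1, 1, 1, 2

Write h(z) = z⁵ + z².
Roots in GF(2): h(0) = 0 → root; h(1) = 0 → root.
Linear factors from roots: (z), (z + 1).
Complete factorization: h(z) = (z + 1)·(z)^2·(z² + z + 1).
Factor degrees with multiplicity: 1 + 1 + 1 + 2 = 5.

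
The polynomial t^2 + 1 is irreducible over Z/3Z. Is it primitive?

No

Write f(t) = t^2 + 1.
|GF(3^2)^×| = 3^2 − 1 = 8. Prime factorization: 8 = 2^3.
f is primitive ⇔ t has order 8 in GF(3)[t]/(f), i.e. t^(8/q) ≠ 1 for each prime q | 8.
t^(4) mod f = 1
Since t^(4) = 1, the order of t divides 4 < 8; not primitive.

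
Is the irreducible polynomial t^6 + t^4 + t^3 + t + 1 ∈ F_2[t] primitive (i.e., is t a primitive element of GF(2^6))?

Write f(t) = t^6 + t^4 + t^3 + t + 1.
|GF(2^6)^×| = 2^6 − 1 = 63. Prime factorization: 63 = 3^2·7.
f is primitive ⇔ t has order 63 in GF(2)[t]/(f), i.e. t^(63/q) ≠ 1 for each prime q | 63.
t^(21) mod f = t^3 + t^2 + t.
t^(9) mod f = t^5 + t^4 + t^2 + 1.
None equal 1, so t has full order 63; f is primitive.

Yes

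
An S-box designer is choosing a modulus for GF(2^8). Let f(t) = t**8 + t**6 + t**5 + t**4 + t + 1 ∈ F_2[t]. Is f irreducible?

Check for roots in F_2: f(0) = 1; f(1) = 0 → root.
f(1) = 0, so (t − 1) divides f(t); f is reducible.

No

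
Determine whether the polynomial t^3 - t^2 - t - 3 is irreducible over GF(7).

Write f(t) = t^3 - t^2 - t - 3.
Check for roots in GF(7): f(0) = 4; f(1) = 3; f(2) = 6; f(3) = 5; f(4) = 6; f(5) = 1; f(6) = 3.
No roots. A degree-3 polynomial over a field with no linear factor is irreducible.

Yes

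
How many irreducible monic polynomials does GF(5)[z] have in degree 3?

40

Gauss's count: N_{5}(3) = (1/3) Σ_{d|3} μ(3/d)·5^d.
Divisors of 3: 1, 3; μ(3/d) for each: -1, 1.
Σ = − 5^1 + 5^3 = 120.
N = 120/3 = 40.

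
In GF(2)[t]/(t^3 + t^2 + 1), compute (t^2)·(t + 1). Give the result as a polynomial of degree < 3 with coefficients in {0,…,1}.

Multiply in GF(2)[t]: (t^2)·(t + 1) = t^3 + t^2.
Reduce using t^3 ≡ t^2 + 1 (mod t^3 + t^2 + 1).
Reduced: 1.

1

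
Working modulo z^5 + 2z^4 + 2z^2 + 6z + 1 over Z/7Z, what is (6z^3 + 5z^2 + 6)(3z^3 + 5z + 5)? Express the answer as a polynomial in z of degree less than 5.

Multiply in Z/7Z[z]: (6z^3 + 5z^2 + 6)·(3z^3 + 5z + 5) = 4z^6 + z^5 + 2z^4 + 3z^3 + 4z^2 + 2z + 2.
Reduce using z^5 ≡ 5z^4 + 5z^2 + z + 6 (mod z^5 + 2z^4 + 2z^2 + 6z + 1).
Reduced: 2z^4 + 2z^3 + z^2 + 5z + 2.

2z^4 + 2z^3 + z^2 + 5z + 2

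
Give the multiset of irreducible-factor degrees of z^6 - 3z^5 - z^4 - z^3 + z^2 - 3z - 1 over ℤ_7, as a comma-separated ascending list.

Write f(z) = z^6 - 3z^5 - z^4 - z^3 + z^2 - 3z - 1.
Linear factors from roots: (z - 1), (z + 3), (z + 2), (z + 1).
Complete factorization: f(z) = (z + 1)·(z + 2)·(z + 3)·(z - 1)·(z^2 - z - 1).
Factor degrees with multiplicity: 1 + 1 + 1 + 1 + 2 = 6.

1, 1, 1, 1, 2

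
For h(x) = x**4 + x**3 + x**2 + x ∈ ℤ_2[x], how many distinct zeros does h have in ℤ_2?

2

Evaluate at each of the 2 elements of ℤ_2:
h(0) = 0 → root; h(1) = 0 → root.
Roots: {0, 1}.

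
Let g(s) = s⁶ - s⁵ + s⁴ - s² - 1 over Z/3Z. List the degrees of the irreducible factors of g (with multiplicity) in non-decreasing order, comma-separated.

6

Roots in Z/3Z: g(0) = 2; g(1) = 2; g(2) = 1.
Complete factorization: g(s) = (s⁶ - s⁵ + s⁴ - s² - 1).
Factor degrees with multiplicity: 6 = 6.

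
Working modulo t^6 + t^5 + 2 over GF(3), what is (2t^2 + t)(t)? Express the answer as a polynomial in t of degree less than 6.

Multiply in GF(3)[t]: (2t^2 + t)·(t) = 2t^3 + t^2.
Reduced: 2t^3 + t^2.

2t^3 + t^2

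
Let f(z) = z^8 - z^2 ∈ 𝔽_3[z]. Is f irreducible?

Check for roots in 𝔽_3: f(0) = 0 → root; f(1) = 0 → root; f(2) = 0 → root.
f(0) = 0, so (z) divides f(z); f is reducible.

No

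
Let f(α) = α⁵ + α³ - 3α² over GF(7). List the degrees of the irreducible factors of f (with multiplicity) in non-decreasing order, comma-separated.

Linear factors from roots: (α), (α - 2).
Complete factorization: f(α) = (α - 2)·(α)^2·(α² + 2α - 2).
Factor degrees with multiplicity: 1 + 1 + 1 + 2 = 5.

1, 1, 1, 2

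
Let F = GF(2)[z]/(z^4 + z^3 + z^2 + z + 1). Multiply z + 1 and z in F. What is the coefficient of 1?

Multiply in GF(2)[z]: (z + 1)·(z) = z^2 + z.
Reduced: z^2 + z.

0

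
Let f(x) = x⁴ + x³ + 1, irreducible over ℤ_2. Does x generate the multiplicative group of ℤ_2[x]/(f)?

|GF(2^4)^×| = 2^4 − 1 = 15. Prime factorization: 15 = 3·5.
f is primitive ⇔ x has order 15 in GF(2)[x]/(f), i.e. x^(15/q) ≠ 1 for each prime q | 15.
x^(5) mod f = x³ + x + 1.
x^(3) mod f = x³.
None equal 1, so x has full order 15; f is primitive.

Yes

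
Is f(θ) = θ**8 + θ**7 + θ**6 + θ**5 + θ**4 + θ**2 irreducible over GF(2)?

No

Check for roots in GF(2): f(0) = 0 → root; f(1) = 0 → root.
f(0) = 0, so (θ) divides f(θ); f is reducible.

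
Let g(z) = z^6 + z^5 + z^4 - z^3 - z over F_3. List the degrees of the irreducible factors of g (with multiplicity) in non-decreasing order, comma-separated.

Roots in F_3: g(0) = 0 → root; g(1) = 1; g(2) = 0 → root.
Linear factors from roots: (z), (z + 1).
Complete factorization: g(z) = (z)·(z + 1)^2·(z^3 - z^2 - z - 1).
Factor degrees with multiplicity: 1 + 1 + 1 + 3 = 6.

1, 1, 1, 3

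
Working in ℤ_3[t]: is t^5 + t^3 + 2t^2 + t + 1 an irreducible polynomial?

Write P(t) = t^5 + t^3 + 2t^2 + t + 1.
Check for roots in ℤ_3: P(0) = 1; P(1) = 0 → root; P(2) = 0 → root.
P(1) = 0, so (t − 1) divides P(t); P is reducible.

No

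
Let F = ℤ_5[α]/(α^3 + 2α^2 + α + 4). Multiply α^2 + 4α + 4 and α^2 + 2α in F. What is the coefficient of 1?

Multiply in ℤ_5[α]: (α^2 + 4α + 4)·(α^2 + 2α) = α^4 + α^3 + 2α^2 + 3α.
Reduce using α^3 ≡ 3α^2 + 4α + 1 (mod α^3 + 2α^2 + α + 4).
Reduced: 3α^2 + 4.

4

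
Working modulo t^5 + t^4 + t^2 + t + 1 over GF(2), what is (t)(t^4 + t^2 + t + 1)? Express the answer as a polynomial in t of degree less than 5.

Multiply in GF(2)[t]: (t)·(t^4 + t^2 + t + 1) = t^5 + t^3 + t^2 + t.
Reduce using t^5 ≡ t^4 + t^2 + t + 1 (mod t^5 + t^4 + t^2 + t + 1).
Reduced: t^4 + t^3 + 1.

t^4 + t^3 + 1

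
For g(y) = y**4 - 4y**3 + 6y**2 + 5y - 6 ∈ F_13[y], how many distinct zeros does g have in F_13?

2

Evaluate at each of the 13 elements of F_13:
g(0) = 7; g(1) = 2; g(2) = 12; g(3) = 10; g(4) = 6; g(5) = 8; g(6) = 9; g(7) = 0 → root; g(8) = 9; g(9) = 10; g(10) = 1; g(11) = 4; g(12) = 0 → root.
Roots: {7, 12}.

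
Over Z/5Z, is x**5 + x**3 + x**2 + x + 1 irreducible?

No

Write P(x) = x**5 + x**3 + x**2 + x + 1.
Check for roots in Z/5Z: P(0) = 1; P(1) = 0 → root; P(2) = 2; P(3) = 3; P(4) = 4.
P(1) = 0, so (x − 1) divides P(x); P is reducible.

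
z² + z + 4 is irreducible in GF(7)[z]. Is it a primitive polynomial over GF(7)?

No

Write f(z) = z² + z + 4.
|GF(7^2)^×| = 7^2 − 1 = 48. Prime factorization: 48 = 2^4·3.
f is primitive ⇔ z has order 48 in GF(7)[z]/(f), i.e. z^(48/q) ≠ 1 for each prime q | 48.
z^(24) mod f = 1
z^(16) mod f = 2.
Since z^(24) = 1, the order of z divides 24 < 48; not primitive.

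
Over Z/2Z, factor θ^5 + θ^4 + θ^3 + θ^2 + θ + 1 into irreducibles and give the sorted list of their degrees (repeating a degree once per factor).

1, 2, 2

Write h(θ) = θ^5 + θ^4 + θ^3 + θ^2 + θ + 1.
Roots in Z/2Z: h(0) = 1; h(1) = 0 → root.
Linear factors from roots: (θ + 1).
Complete factorization: h(θ) = (θ + 1)·(θ^2 + θ + 1)^2.
Factor degrees with multiplicity: 1 + 2 + 2 = 5.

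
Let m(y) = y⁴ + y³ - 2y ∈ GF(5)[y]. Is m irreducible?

No

Check for roots in GF(5): m(0) = 0 → root; m(1) = 0 → root; m(2) = 0 → root; m(3) = 2; m(4) = 2.
m(0) = 0, so (y) divides m(y); m is reducible.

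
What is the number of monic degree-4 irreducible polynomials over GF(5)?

By the necklace-counting formula, N_5(4) = (1/4) Σ_{d|4} μ(4/d)·5^d.
Divisors of 4: 1, 2, 4; μ(4/d) for each: 0, -1, 1.
Σ = − 5^2 + 5^4 = 600.
N = 600/4 = 150.

150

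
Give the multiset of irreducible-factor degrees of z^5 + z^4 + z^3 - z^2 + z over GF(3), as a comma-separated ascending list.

1, 1, 1, 2

Write f(z) = z^5 + z^4 + z^3 - z^2 + z.
Roots in GF(3): f(0) = 0 → root; f(1) = 0 → root; f(2) = 0 → root.
Linear factors from roots: (z), (z - 1), (z + 1).
Complete factorization: f(z) = (z)·(z + 1)·(z - 1)·(z^2 + z - 1).
Factor degrees with multiplicity: 1 + 1 + 1 + 2 = 5.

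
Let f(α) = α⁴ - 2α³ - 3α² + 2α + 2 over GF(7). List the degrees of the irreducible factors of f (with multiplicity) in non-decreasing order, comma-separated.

1, 1, 2

Linear factors from roots: (α - 1), (α + 1).
Complete factorization: f(α) = (α + 1)·(α - 1)·(α² - 2α - 2).
Factor degrees with multiplicity: 1 + 1 + 2 = 4.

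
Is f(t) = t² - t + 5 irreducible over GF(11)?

No

Check each element of GF(11) for a root: f(0)=5, f(1)=5, f(2)=7, f(3)=0, f(4)=6, f(5)=3, f(6)=2, f(7)=3, f(8)=6, f(9)=0, f(10)=7.
f(3) = 0, so (t − 3) divides f(t); f is reducible.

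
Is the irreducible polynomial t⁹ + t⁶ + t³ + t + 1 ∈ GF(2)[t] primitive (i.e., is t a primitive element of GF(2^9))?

No

Write f(t) = t⁹ + t⁶ + t³ + t + 1.
|GF(2^9)^×| = 2^9 − 1 = 511. Prime factorization: 511 = 7·73.
f is primitive ⇔ t has order 511 in GF(2)[t]/(f), i.e. t^(511/q) ≠ 1 for each prime q | 511.
t^(73) mod f = 1
t^(7) mod f = t⁷.
Since t^(73) = 1, the order of t divides 73 < 511; not primitive.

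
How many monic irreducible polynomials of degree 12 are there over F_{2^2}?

1397740

By the necklace-counting formula, N_4(12) = (1/12) Σ_{d|12} μ(12/d)·4^d.
Divisors of 12: 1, 2, 3, 4, 6, 12; μ(12/d) for each: 0, 1, 0, -1, -1, 1.
Σ = 4^2 − 4^4 − 4^6 + 4^12 = 16772880.
N = 16772880/12 = 1397740.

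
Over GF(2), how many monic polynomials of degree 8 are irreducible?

30

The number of monic irreducibles of degree 8 over GF(2) is (1/8)·Σ_{d∣8} μ(8/d) 2^d.
Divisors of 8: 1, 2, 4, 8; μ(8/d) for each: 0, 0, -1, 1.
Σ = − 2^4 + 2^8 = 240.
N = 240/8 = 30.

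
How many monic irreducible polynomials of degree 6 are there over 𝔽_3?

116

By the necklace-counting formula, N_3(6) = (1/6) Σ_{d|6} μ(6/d)·3^d.
Divisors of 6: 1, 2, 3, 6; μ(6/d) for each: 1, -1, -1, 1.
Σ = 3^1 − 3^2 − 3^3 + 3^6 = 696.
N = 696/6 = 116.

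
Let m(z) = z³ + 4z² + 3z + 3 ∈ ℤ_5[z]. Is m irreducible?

Check for roots in ℤ_5: m(0) = 3; m(1) = 1; m(2) = 3; m(3) = 0 → root; m(4) = 3.
m(3) = 0, so (z − 3) divides m(z); m is reducible.

No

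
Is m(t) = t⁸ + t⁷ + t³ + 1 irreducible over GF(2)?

Check for roots in GF(2): m(0) = 1; m(1) = 0 → root.
m(1) = 0, so (t − 1) divides m(t); m is reducible.

No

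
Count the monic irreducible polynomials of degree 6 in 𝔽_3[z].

By the necklace-counting formula, N_3(6) = (1/6) Σ_{d|6} μ(6/d)·3^d.
Divisors of 6: 1, 2, 3, 6; μ(6/d) for each: 1, -1, -1, 1.
Σ = 3^1 − 3^2 − 3^3 + 3^6 = 696.
N = 696/6 = 116.

116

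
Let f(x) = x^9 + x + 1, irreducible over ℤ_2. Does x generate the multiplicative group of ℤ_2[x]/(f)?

|GF(2^9)^×| = 2^9 − 1 = 511. Prime factorization: 511 = 7·73.
f is primitive ⇔ x has order 511 in GF(2)[x]/(f), i.e. x^(511/q) ≠ 1 for each prime q | 511.
x^(73) mod f = 1
x^(7) mod f = x^7.
Since x^(73) = 1, the order of x divides 73 < 511; not primitive.

No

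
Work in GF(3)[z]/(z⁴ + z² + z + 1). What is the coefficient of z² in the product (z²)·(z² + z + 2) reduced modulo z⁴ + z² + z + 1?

Multiply in GF(3)[z]: (z²)·(z² + z + 2) = z⁴ + z³ + 2z².
Reduce using z⁴ ≡ 2z² + 2z + 2 (mod z⁴ + z² + z + 1).
Reduced: z³ + z² + 2z + 2.

1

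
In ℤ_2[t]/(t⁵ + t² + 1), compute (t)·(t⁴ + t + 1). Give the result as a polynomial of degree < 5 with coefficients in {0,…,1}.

Multiply in ℤ_2[t]: (t)·(t⁴ + t + 1) = t⁵ + t² + t.
Reduce using t⁵ ≡ t² + 1 (mod t⁵ + t² + 1).
Reduced: t + 1.

t + 1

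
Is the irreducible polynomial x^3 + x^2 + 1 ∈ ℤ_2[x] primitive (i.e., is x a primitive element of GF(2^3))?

Yes

Write f(x) = x^3 + x^2 + 1.
|GF(2^3)^×| = 2^3 − 1 = 7. Prime factorization: 7 = 7.
f is primitive ⇔ x has order 7 in GF(2)[x]/(f), i.e. x^(7/q) ≠ 1 for each prime q | 7.
x^(1) mod f = x.
None equal 1, so x has full order 7; f is primitive.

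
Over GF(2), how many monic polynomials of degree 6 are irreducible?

9

Gauss's count: N_{2}(6) = (1/6) Σ_{d|6} μ(6/d)·2^d.
Divisors of 6: 1, 2, 3, 6; μ(6/d) for each: 1, -1, -1, 1.
Σ = 2^1 − 2^2 − 2^3 + 2^6 = 54.
N = 54/6 = 9.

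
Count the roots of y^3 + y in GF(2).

2

Write h(y) = y^3 + y.
Evaluate at each of the 2 elements of GF(2):
h(0) = 0 → root; h(1) = 0 → root.
Roots: {0, 1}.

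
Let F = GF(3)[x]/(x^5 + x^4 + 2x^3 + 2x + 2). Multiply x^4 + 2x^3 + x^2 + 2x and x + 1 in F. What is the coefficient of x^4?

Multiply in GF(3)[x]: (x^4 + 2x^3 + x^2 + 2x)·(x + 1) = x^5 + 2x.
Reduce using x^5 ≡ 2x^4 + x^3 + x + 1 (mod x^5 + x^4 + 2x^3 + 2x + 2).
Reduced: 2x^4 + x^3 + 1.

2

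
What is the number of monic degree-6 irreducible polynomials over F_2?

9

x^(2^6) − x is the product of all monic irreducibles of degree dividing 6; Möbius inversion gives N = (1/6) Σ μ(6/d)·2^d.
Divisors of 6: 1, 2, 3, 6; μ(6/d) for each: 1, -1, -1, 1.
Σ = 2^1 − 2^2 − 2^3 + 2^6 = 54.
N = 54/6 = 9.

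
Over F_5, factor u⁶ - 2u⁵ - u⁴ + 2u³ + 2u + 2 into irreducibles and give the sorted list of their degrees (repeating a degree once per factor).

1, 2, 3

Write g(u) = u⁶ - 2u⁵ - u⁴ + 2u³ + 2u + 2.
Roots in F_5: g(0) = 2; g(1) = 4; g(2) = 1; g(3) = 4; g(4) = 0 → root.
Linear factors from roots: (u + 1).
Complete factorization: g(u) = (u + 1)·(u² + 2)·(u³ + 2u² + 1).
Factor degrees with multiplicity: 1 + 2 + 3 = 6.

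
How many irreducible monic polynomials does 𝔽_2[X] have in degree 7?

18

The number of monic irreducibles of degree 7 over GF(2) is (1/7)·Σ_{d∣7} μ(7/d) 2^d.
Divisors of 7: 1, 7; μ(7/d) for each: -1, 1.
Σ = − 2^1 + 2^7 = 126.
N = 126/7 = 18.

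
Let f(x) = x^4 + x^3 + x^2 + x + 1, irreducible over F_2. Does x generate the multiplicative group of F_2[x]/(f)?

No

|GF(2^4)^×| = 2^4 − 1 = 15. Prime factorization: 15 = 3·5.
f is primitive ⇔ x has order 15 in GF(2)[x]/(f), i.e. x^(15/q) ≠ 1 for each prime q | 15.
x^(5) mod f = 1
x^(3) mod f = x^3.
Since x^(5) = 1, the order of x divides 5 < 15; not primitive.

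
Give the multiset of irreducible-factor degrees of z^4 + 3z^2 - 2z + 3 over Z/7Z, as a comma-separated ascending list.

1, 1, 2

Write g(z) = z^4 + 3z^2 - 2z + 3.
Linear factors from roots: (z - 3), (z + 2).
Complete factorization: g(z) = (z + 2)·(z - 3)·(z^2 + z + 3).
Factor degrees with multiplicity: 1 + 1 + 2 = 4.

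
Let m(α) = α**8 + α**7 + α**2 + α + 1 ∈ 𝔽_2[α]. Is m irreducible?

Yes

Check for roots in 𝔽_2: m(0) = 1; m(1) = 1.
No roots, so no linear factors.
Monic irreducibles of degree 2 over GF(2): α**2 + α + 1.
None of them divide m (all give nonzero remainder).
Monic irreducibles of degree 3 over GF(2): α**3 + α + 1, α**3 + α**2 + 1.
None of them divide m (all give nonzero remainder).
Monic irreducibles of degree 4 over GF(2): α**4 + α + 1, α**4 + α**3 + 1, α**4 + α**3 + α**2 + α + 1.
None of them divide m (all give nonzero remainder).
No irreducible factor of degree ≤ 4 exists, so m is irreducible over GF(2).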